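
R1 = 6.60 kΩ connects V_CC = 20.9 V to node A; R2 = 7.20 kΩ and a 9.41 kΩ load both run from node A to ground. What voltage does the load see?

The load sits in parallel with R2, giving an effective lower resistance R2' = R2·R_L/(R2+R_L) = 4.079 kΩ.
Voltage divider with the loaded lower leg: V_out = 20.9 × 4.079/(6.60 + 4.079) = 20.9 × 0.3820 = 7.983 V.
(Unloaded it would be 10.9 V; the load pulls it down.)

V_out ≈ 7.98 V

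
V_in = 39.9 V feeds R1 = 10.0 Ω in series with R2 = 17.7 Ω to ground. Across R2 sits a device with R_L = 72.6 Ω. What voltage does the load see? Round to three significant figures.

V_out ≈ 23.4 V

First combine the lower leg with the load: R2 ‖ R_L = 14.23 Ω.
Now apply the divider: V_out = 39.9 × 0.5873 = 23.43 V.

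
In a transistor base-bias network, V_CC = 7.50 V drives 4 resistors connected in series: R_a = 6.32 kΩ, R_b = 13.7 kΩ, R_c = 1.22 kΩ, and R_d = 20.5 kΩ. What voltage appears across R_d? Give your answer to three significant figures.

Total series resistance ΣR = 6.32 + 13.7 + 1.22 + 20.5 = 41.74 kΩ.
Voltage divider: V = V_CC · (20.50 / 41.74) = 7.50 × 0.4911 = 3.684 V.

V ≈ 3.68 V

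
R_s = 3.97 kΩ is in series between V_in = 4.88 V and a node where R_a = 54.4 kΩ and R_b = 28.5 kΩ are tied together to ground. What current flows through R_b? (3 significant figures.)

I ≈ 0.141 mA

Parallel bank: R_p = 1/(1/54.4 + 1/28.5) = 18.70 kΩ.
V_A = 4.88 × 18.70/22.67 = 4.025 V.
I(R_b) = V_A / R_b = 4.025/28.5 = 0.1412 mA.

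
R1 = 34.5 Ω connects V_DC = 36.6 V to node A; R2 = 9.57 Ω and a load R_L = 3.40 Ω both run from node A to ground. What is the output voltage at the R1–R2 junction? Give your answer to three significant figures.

First combine the lower leg with the load: R2 ‖ R_L = 2.509 Ω.
Then V_out = V_DC · R2'/(R1 + R2') = 36.6 × 2.509/37.01 = 2.481 V.

V_out ≈ 2.48 V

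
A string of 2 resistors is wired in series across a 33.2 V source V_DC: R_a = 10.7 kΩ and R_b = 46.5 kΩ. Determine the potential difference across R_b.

Series total: ΣR = 10.7 + 46.5 = 57.20 kΩ.
By the voltage-divider rule, V = 33.2 × 46.50/57.20 = 26.99 V.

V ≈ 27.0 V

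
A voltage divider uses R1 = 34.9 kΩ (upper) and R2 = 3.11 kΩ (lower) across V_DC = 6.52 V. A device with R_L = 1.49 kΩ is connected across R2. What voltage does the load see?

First combine the lower leg with the load: R2 ‖ R_L = 1.007 kΩ.
Voltage divider with the loaded lower leg: V_out = 6.52 × 1.007/(34.9 + 1.007) = 6.52 × 0.02805 = 0.1829 V.

V_out ≈ 0.183 V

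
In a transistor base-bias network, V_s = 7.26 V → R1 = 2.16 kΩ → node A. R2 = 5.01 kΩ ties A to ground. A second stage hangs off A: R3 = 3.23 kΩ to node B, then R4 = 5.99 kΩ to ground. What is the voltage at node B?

V_B ≈ 2.83 V

Node A sees R2 in parallel with the series input of stage 2, R3 + R4 = 9.220 kΩ.
Effective lower resistance at A: R2 ‖ 9.220 = 3.246 kΩ.
First divider: V_A = V_s · 3.246/(2.16 + 3.246) = 4.359 V.
V_B = V_A × 0.6497 = 2.832 V.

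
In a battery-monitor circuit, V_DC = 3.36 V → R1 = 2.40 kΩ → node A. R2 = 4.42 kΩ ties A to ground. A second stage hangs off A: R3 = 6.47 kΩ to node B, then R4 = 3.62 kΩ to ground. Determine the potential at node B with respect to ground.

V_B ≈ 0.677 V

Looking into the second stage from A: R3 + R4 = 10.09 kΩ appears in parallel with R2.
R2 ‖ (R3+R4) = 3.074 kΩ.
V_A = 3.36 × 3.074/(2.40 + 3.074) = 1.887 V.
Then the unloaded second divider: V_B = V_A × R4/(R3+R4) = 1.887 × 0.3588 = 0.6769 V.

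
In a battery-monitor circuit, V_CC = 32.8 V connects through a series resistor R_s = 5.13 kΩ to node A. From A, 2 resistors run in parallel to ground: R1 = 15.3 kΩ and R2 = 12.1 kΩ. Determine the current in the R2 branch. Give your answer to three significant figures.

Combine the parallel branches: R_p = (1/15.3 + 1/12.1)⁻¹ = 6.757 kΩ.
V_A = 32.8 × 6.757/11.89 = 18.64 V.
I(R2) = V_A / R2 = 18.64/12.1 = 1.541 mA.
(Equivalently: I_total = 2.759 mA, then current-divider fraction G_k/ΣG = 0.5584.)

I ≈ 1.54 mA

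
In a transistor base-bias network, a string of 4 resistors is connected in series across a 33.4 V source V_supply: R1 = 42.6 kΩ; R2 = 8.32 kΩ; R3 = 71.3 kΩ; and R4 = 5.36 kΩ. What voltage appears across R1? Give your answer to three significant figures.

ΣR = 42.6 + 8.32 + 71.3 + 5.36 = 127.6 kΩ.
Voltage divider: V = V_supply · (42.60 / 127.6) = 33.4 × 0.3339 = 11.15 V.

V ≈ 11.2 V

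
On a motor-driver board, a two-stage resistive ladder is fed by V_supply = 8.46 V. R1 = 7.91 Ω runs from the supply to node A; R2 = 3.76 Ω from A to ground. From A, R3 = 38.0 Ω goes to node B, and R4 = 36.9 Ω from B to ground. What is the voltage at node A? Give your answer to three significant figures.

Looking into the second stage from A: R3 + R4 = 74.90 Ω appears in parallel with R2.
R2 ‖ (R3+R4) = 3.580 Ω.
First divider: V_A = V_supply · 3.580/(7.91 + 3.580) = 2.636 V.

V_A ≈ 2.64 V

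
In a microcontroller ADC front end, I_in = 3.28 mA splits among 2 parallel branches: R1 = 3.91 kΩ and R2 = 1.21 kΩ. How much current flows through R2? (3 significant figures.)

I ≈ 2.50 mA

Two-branch current divider: I_k = I_in · R_other/(R_1 + R_2).
I(R2) = 3.28 × 3.91/(3.91 + 1.21) = 3.28 × 0.7637 = 2.505 mA.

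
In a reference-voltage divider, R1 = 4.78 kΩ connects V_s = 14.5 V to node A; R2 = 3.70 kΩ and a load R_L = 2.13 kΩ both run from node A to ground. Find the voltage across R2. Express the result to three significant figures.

V_out ≈ 3.20 V

First combine the lower leg with the load: R2 ‖ R_L = 1.352 kΩ.
Now apply the divider: V_out = 14.5 × 0.2205 = 3.197 V.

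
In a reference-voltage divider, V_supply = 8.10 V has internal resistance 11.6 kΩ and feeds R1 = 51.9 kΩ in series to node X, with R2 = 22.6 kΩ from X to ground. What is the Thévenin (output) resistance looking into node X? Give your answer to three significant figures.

R1' = 11.6 + 51.9 = 63.50 kΩ (source resistance + R1).
Zeroing V_supply shorts the top of R1' to ground, so R_th = R1' ‖ R2 = 16.67 kΩ.

R_th ≈ 16.7 kΩ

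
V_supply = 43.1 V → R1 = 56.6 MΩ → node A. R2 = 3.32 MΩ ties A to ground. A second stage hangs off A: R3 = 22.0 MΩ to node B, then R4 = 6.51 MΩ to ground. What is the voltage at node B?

V_B ≈ 0.491 V

The second stage (R3 + R4 = 28.51 MΩ) loads node A in parallel with R2.
R2 ‖ (R3+R4) = 2.974 MΩ.
V_A = 43.1 × 2.974/(56.6 + 2.974) = 2.151 V.
Stage 2 is unloaded, so V_B = V_A · R4/(R3+R4) = 2.151 × 6.51/28.51 = 0.4913 V.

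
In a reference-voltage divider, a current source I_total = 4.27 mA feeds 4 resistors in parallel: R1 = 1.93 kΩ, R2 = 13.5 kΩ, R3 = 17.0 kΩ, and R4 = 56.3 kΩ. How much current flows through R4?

I ≈ 0.113 mA

Total conductance ΣG = 1/1.93 + 1/13.5 + 1/17.0 + 1/56.3 = 0.6688 (units of 1/kΩ).
Current divider: I(R4) = I_total · G_k/ΣG = 4.27 × (0.01776/0.6688) = 4.27 × 0.02656 = 0.1134 mA.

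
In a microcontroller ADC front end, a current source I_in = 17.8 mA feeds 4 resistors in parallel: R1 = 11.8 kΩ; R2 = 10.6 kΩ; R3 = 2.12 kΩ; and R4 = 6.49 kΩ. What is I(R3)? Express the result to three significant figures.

I ≈ 10.4 mA

Total conductance ΣG = 1/11.8 + 1/10.6 + 1/2.12 + 1/6.49 = 0.8049 (units of 1/kΩ).
By the current-divider rule, I = I_in · G_k/ΣG = 17.8 × 0.5861 = 10.43 mA.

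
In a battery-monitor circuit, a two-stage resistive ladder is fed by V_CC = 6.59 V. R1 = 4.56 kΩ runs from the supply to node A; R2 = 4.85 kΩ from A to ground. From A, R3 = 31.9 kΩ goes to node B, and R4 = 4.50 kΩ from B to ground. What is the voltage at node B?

V_B ≈ 0.394 V

Looking into the second stage from A: R3 + R4 = 36.40 kΩ appears in parallel with R2.
Effective lower resistance at A: R2 ‖ 36.40 = 4.280 kΩ.
V_A = 6.59 × 4.280/(4.56 + 4.280) = 3.191 V.
Then the unloaded second divider: V_B = V_A × R4/(R3+R4) = 3.191 × 0.1236 = 0.3944 V.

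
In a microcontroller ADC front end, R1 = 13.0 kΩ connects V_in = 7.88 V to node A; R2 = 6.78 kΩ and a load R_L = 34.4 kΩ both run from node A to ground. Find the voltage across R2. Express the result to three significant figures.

V_out ≈ 2.39 V

The load sits in parallel with R2, giving an effective lower resistance R2' = R2·R_L/(R2+R_L) = 5.664 kΩ.
Voltage divider with the loaded lower leg: V_out = 7.88 × 5.664/(13.0 + 5.664) = 7.88 × 0.3035 = 2.391 V.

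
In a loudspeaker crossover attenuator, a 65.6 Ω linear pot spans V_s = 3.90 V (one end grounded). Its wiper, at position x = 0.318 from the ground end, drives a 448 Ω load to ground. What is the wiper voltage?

Lower segment x·R_p = 20.86 Ω; upper segment (1−x)·R_p = 44.74 Ω.
Lower segment in parallel with the load: 20.86 ‖ 448 = 19.93 Ω.
Then V_out = V_s · 19.93/(44.74 + 19.93) = 1.202 V.
(Unloaded: V_out = x·V_s = 1.24 V.)

V_out ≈ 1.20 V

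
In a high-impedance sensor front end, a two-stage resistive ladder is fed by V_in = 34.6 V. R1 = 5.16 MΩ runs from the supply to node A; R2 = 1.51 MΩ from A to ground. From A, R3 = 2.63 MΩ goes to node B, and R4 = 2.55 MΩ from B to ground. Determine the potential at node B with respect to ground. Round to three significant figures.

V_B ≈ 3.15 V

Looking into the second stage from A: R3 + R4 = 5.180 MΩ appears in parallel with R2.
Effective lower resistance at A: R2 ‖ 5.180 = 1.169 MΩ.
So V_A = 34.6 × 0.1847 = 6.392 V.
Stage 2 is unloaded, so V_B = V_A · R4/(R3+R4) = 6.392 × 2.55/5.180 = 3.146 V.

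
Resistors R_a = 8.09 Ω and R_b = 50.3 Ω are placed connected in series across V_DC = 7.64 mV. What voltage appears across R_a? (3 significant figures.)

V ≈ 1.06 mV

Total series resistance ΣR = 8.09 + 50.3 = 58.39 Ω.
By the voltage-divider rule, V = 7.64 × 8.090/58.39 = 1.059 mV.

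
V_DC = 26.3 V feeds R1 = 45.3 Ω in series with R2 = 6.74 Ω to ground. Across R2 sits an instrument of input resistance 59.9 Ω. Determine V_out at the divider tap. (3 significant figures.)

V_out ≈ 3.10 V

The load sits in parallel with R2, giving an effective lower resistance R2' = R2·R_L/(R2+R_L) = 6.058 Ω.
Then V_out = V_DC · R2'/(R1 + R2') = 26.3 × 6.058/51.36 = 3.102 V.
(Unloaded it would be 3.41 V; the load pulls it down.)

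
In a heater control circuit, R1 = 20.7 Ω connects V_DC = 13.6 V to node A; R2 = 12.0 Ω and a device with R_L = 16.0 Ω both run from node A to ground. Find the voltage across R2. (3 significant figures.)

V_out ≈ 3.38 V

First combine the lower leg with the load: R2 ‖ R_L = 6.857 Ω.
Voltage divider with the loaded lower leg: V_out = 13.6 × 6.857/(20.7 + 6.857) = 13.6 × 0.2488 = 3.384 V.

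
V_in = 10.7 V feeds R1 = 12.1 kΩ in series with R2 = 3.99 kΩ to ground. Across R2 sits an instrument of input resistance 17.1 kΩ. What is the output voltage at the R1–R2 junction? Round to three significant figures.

V_out ≈ 2.26 V

First combine the lower leg with the load: R2 ‖ R_L = 3.235 kΩ.
Then V_out = V_in · R2'/(R1 + R2') = 10.7 × 3.235/15.34 = 2.257 V.
(Unloaded it would be 2.65 V; the load pulls it down.)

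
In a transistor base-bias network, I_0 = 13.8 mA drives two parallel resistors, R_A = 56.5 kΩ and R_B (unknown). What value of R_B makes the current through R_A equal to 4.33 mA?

The fraction through R_A equals R_B/(R_A+R_B).
With f = 0.3138, R_B = R_A · f/(1−f) = 56.5 × 0.4572 = 25.83 kΩ.

R_B ≈ 25.8 kΩ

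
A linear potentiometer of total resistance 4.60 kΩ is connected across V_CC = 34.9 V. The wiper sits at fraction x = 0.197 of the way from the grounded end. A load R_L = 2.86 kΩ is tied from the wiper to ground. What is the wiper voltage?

The pot divides into 3.694 kΩ above the wiper and 0.9062 kΩ below.
R_L loads the lower segment: effective lower R = 0.6882 kΩ.
Loaded-divider output: V_out = 34.9 × 0.1570 = 5.481 V.

V_out ≈ 5.48 V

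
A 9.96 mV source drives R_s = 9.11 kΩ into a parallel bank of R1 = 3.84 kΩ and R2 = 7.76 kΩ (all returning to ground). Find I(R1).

Combine the parallel branches: R_p = (1/3.84 + 1/7.76)⁻¹ = 2.569 kΩ.
Node voltage V_A = V_CC · R_p/(R_s + R_p) = 9.96 × 0.2200 = 2.191 mV.
Branch current I = V_A/R1 = 2.191/3.84 = 0.5705 µA.

I ≈ 0.571 µA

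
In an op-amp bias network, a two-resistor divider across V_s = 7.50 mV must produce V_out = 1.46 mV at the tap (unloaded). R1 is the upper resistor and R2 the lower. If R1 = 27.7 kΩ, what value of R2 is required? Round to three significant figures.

The divider ratio is R2/(R1+R2) = 1.46/7.50 = 0.1947.
So R2 = R1 · V_out/(V_s − V_out) = 27.7 × 1.46/(7.50 − 1.46) = 27.7 × 0.2417 = 6.696 kΩ.

R2 ≈ 6.70 kΩ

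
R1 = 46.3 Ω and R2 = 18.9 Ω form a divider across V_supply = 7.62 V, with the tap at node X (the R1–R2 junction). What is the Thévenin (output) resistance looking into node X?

R_th ≈ 13.4 Ω

Zeroing V_supply shorts the top of R1 to ground, so R_th = R1 ‖ R2 = 13.42 Ω.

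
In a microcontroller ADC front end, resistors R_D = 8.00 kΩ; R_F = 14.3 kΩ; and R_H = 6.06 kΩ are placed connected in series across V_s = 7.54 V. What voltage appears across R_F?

ΣR = 8.00 + 14.3 + 6.06 = 28.36 kΩ.
By the voltage-divider rule, V = 7.54 × 14.30/28.36 = 3.802 V.

V ≈ 3.80 V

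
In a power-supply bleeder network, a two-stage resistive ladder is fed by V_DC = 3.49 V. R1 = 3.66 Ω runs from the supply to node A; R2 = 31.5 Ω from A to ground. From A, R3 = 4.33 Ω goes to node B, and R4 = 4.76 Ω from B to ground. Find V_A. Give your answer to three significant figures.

The second stage (R3 + R4 = 9.090 Ω) loads node A in parallel with R2.
Effective lower resistance at A: R2 ‖ 9.090 = 7.054 Ω.
V_A = 3.49 × 7.054/(3.66 + 7.054) = 2.298 V.

V_A ≈ 2.30 V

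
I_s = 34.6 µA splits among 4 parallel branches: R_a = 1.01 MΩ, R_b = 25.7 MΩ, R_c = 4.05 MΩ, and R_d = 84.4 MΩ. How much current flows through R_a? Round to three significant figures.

Total conductance ΣG = 1/1.01 + 1/25.7 + 1/4.05 + 1/84.4 = 1.288 (units of 1/MΩ).
By the current-divider rule, I = I_s · G_k/ΣG = 34.6 × 0.7688 = 26.60 µA.

I ≈ 26.6 µA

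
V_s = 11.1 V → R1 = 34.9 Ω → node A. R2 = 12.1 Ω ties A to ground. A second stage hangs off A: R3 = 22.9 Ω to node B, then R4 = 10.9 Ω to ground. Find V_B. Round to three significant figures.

The second stage (R3 + R4 = 33.80 Ω) loads node A in parallel with R2.
Effective lower resistance at A: R2 ‖ 33.80 = 8.910 Ω.
V_A = 11.1 × 8.910/(34.9 + 8.910) = 2.258 V.
Then the unloaded second divider: V_B = V_A × R4/(R3+R4) = 2.258 × 0.3225 = 0.7280 V.

V_B ≈ 0.728 V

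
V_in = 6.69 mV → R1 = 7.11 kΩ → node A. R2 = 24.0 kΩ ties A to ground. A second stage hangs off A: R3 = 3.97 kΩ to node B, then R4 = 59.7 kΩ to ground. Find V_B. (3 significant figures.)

Looking into the second stage from A: R3 + R4 = 63.67 kΩ appears in parallel with R2.
R2 ‖ (R3+R4) = 17.43 kΩ.
So V_A = 6.69 × 0.7103 = 4.752 mV.
Stage 2 is unloaded, so V_B = V_A · R4/(R3+R4) = 4.752 × 59.7/63.67 = 4.455 mV.

V_B ≈ 4.46 mV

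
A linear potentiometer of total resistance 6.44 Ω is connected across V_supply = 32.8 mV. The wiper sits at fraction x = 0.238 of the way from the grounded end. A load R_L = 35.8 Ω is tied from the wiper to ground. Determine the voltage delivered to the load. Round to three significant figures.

Split the track: R_lower = x·R_p = 1.533 Ω, R_upper = (1−x)·R_p = 4.907 Ω.
R_L loads the lower segment: effective lower R = 1.470 Ω.
Loaded-divider output: V_out = 32.8 × 0.2305 = 7.560 mV.

V_out ≈ 7.56 mV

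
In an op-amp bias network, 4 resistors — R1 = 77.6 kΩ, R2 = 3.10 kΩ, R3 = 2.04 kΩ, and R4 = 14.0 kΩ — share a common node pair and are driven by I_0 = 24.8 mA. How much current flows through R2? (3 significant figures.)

I ≈ 8.92 mA

Conductances: ΣG = 1/77.6 + 1/3.10 + 1/2.04 + 1/14.0 = 0.8971 (1/kΩ).
R2 takes the fraction G_k/ΣG = 0.3226/0.8971 = 0.3596, so I = 24.8 × 0.3596 = 8.918 mA.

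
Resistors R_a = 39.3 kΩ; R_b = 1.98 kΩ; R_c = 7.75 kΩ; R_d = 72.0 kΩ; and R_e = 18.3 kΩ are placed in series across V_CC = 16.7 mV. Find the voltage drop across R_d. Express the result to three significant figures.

V ≈ 8.63 mV

ΣR = 39.3 + 1.98 + 7.75 + 72.0 + 18.3 = 139.3 kΩ.
By the voltage-divider rule, V = 16.7 × 72.00/139.3 = 8.630 mV.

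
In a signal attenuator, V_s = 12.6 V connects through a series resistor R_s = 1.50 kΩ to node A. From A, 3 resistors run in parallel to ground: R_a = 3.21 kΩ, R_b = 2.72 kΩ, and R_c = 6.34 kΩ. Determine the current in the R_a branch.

Parallel bank: R_p = 1/(1/3.21 + 1/2.72 + 1/6.34) = 1.195 kΩ.
V_A = 12.6 × 1.195/2.695 = 5.587 V.
I(R_a) = V_A / R_a = 5.587/3.21 = 1.740 mA.

I ≈ 1.74 mA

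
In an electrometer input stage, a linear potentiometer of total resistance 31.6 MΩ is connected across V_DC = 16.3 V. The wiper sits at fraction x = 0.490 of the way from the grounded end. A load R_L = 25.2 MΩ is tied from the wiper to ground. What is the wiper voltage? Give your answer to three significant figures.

V_out ≈ 6.08 V

Split the track: R_lower = x·R_p = 15.48 MΩ, R_upper = (1−x)·R_p = 16.12 MΩ.
Lower segment in parallel with the load: 15.48 ‖ 25.2 = 9.591 MΩ.
Then V_out = V_DC · 9.591/(16.12 + 9.591) = 6.081 V.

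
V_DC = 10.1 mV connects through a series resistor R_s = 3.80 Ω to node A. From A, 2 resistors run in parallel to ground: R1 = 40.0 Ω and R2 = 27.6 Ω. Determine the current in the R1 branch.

Combine the parallel branches: R_p = (1/40.0 + 1/27.6)⁻¹ = 16.33 Ω.
V_A = 10.1 × 16.33/20.13 = 8.194 mV.
I(R1) = V_A / R1 = 8.194/40.0 = 0.2048 mA.

I ≈ 0.205 mA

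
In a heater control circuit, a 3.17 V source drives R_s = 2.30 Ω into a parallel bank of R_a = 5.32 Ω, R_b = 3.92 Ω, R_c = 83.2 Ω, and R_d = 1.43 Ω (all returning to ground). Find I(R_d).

I ≈ 0.606 A

Equivalent of the parallel group: R_p = 0.8663 Ω.
V_A = 3.17 × 0.8663/3.166 = 0.8673 V.
I(R_d) = V_A / R_d = 0.8673/1.43 = 0.6065 A.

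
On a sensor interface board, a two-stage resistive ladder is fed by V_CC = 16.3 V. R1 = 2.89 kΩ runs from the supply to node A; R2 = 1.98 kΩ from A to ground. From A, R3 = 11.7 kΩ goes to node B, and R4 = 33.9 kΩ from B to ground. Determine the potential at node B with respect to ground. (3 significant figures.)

Looking into the second stage from A: R3 + R4 = 45.60 kΩ appears in parallel with R2.
Effective lower resistance at A: R2 ‖ 45.60 = 1.898 kΩ.
V_A = 16.3 × 1.898/(2.89 + 1.898) = 6.461 V.
V_B = V_A × 0.7434 = 4.803 V.

V_B ≈ 4.80 V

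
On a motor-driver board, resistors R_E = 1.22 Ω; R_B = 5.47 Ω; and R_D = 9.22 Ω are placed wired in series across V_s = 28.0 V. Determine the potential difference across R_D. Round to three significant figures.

V ≈ 16.2 V

Total series resistance ΣR = 1.22 + 5.47 + 9.22 = 15.91 Ω.
Voltage divider: V = V_s · (9.220 / 15.91) = 28.0 × 0.5795 = 16.23 V.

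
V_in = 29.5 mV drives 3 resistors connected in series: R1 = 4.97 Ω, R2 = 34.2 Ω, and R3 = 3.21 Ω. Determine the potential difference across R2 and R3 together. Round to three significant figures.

V ≈ 26.0 mV

ΣR = 4.97 + 34.2 + 3.21 = 42.38 Ω.
R_{R2..R3} = 34.2 + 3.21 = 37.41 Ω.
Voltage divider: V = V_in · (37.41 / 42.38) = 29.5 × 0.8827 = 26.04 mV.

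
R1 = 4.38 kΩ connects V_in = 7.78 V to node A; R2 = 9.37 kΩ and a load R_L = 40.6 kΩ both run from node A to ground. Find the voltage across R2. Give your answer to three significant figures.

V_out ≈ 4.94 V

R2 ‖ R_L = (9.37 × 40.6)/(9.37 + 40.6) = 7.613 kΩ.
Voltage divider with the loaded lower leg: V_out = 7.78 × 7.613/(4.38 + 7.613) = 7.78 × 0.6348 = 4.939 V.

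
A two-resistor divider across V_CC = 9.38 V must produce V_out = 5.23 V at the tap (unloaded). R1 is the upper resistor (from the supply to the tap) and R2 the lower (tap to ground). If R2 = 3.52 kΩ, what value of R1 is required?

R1 ≈ 2.79 kΩ

Required fraction k = V_out/V_CC = 0.5576.
Rearranging, R1 = R2·(1−k)/k = 3.52 × 0.7935 = 2.793 kΩ.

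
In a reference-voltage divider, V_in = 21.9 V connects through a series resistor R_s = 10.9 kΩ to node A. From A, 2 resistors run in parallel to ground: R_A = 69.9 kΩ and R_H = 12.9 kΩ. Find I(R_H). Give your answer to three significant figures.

I ≈ 0.848 mA

Equivalent of the parallel group: R_p = 10.89 kΩ.
Node voltage V_A = V_in · R_p/(R_s + R_p) = 21.9 × 0.4998 = 10.95 V.
I(R_H) = V_A / R_H = 10.95/12.9 = 0.8485 mA.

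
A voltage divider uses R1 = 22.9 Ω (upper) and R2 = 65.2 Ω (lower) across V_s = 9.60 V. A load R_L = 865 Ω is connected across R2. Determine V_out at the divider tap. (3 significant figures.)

V_out ≈ 6.97 V

First combine the lower leg with the load: R2 ‖ R_L = 60.63 Ω.
Voltage divider with the loaded lower leg: V_out = 9.60 × 60.63/(22.9 + 60.63) = 9.60 × 0.7258 = 6.968 V.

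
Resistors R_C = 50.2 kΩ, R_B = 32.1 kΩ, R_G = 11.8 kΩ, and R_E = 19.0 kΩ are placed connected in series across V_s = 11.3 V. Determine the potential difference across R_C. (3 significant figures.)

V ≈ 5.02 V

Total series resistance ΣR = 50.2 + 32.1 + 11.8 + 19.0 = 113.1 kΩ.
Voltage divider: V = V_s · (50.20 / 113.1) = 11.3 × 0.4439 = 5.016 V.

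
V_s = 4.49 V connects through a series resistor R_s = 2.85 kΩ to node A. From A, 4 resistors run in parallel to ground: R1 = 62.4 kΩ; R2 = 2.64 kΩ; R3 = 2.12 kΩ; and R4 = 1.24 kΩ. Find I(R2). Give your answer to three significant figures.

Equivalent of the parallel group: R_p = 0.5977 kΩ.
V_A by voltage divider: V_A = 4.49 × 0.5977/(2.85 + 0.5977) = 0.7784 V.
Branch current I = V_A/R2 = 0.7784/2.64 = 0.2949 mA.
(Equivalently: I_total = 1.302 mA, then current-divider fraction G_k/ΣG = 0.2264.)

I ≈ 0.295 mA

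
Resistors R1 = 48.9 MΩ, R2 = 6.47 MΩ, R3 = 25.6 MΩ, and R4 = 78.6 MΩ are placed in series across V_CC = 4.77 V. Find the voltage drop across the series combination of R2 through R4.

V ≈ 3.31 V

Series total: ΣR = 48.9 + 6.47 + 25.6 + 78.6 = 159.6 MΩ.
R_{R2..R4} = 6.47 + 25.6 + 78.6 = 110.7 MΩ.
By the voltage-divider rule, V = 4.77 × 110.7/159.6 = 3.308 V.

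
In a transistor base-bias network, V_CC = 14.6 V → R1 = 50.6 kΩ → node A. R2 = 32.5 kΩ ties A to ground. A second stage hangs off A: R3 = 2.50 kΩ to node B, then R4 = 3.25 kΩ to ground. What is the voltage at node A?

V_A ≈ 1.29 V

Node A sees R2 in parallel with the series input of stage 2, R3 + R4 = 5.750 kΩ.
R2 ‖ (R3+R4) = 4.886 kΩ.
V_A = 14.6 × 4.886/(50.6 + 4.886) = 1.286 V.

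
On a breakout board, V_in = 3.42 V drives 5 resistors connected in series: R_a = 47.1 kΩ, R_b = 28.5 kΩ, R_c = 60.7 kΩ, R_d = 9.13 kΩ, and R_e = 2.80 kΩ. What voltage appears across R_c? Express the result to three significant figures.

V ≈ 1.40 V

ΣR = 47.1 + 28.5 + 60.7 + 9.13 + 2.80 = 148.2 kΩ.
V = V_in · R/ΣR = 3.42 × 0.4095 = 1.400 V.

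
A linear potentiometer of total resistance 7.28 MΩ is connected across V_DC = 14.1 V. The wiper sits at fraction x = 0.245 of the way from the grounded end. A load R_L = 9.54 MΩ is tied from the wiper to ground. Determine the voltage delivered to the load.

V_out ≈ 3.03 V

The pot divides into 5.496 MΩ above the wiper and 1.784 MΩ below.
R_L loads the lower segment: effective lower R = 1.503 MΩ.
Loaded-divider output: V_out = 14.1 × 0.2147 = 3.027 V.
(Unloaded: V_out = x·V_DC = 3.45 V.)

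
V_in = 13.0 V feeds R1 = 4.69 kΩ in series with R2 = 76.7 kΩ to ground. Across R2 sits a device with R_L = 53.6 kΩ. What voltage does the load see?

The load sits in parallel with R2, giving an effective lower resistance R2' = R2·R_L/(R2+R_L) = 31.55 kΩ.
Now apply the divider: V_out = 13.0 × 0.8706 = 11.32 V.

V_out ≈ 11.3 V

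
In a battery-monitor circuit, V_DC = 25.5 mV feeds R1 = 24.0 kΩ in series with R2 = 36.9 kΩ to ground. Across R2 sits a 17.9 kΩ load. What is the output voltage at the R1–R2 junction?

First combine the lower leg with the load: R2 ‖ R_L = 12.05 kΩ.
Voltage divider with the loaded lower leg: V_out = 25.5 × 12.05/(24.0 + 12.05) = 25.5 × 0.3343 = 8.525 mV.
(Unloaded it would be 15.5 mV; the load pulls it down.)

V_out ≈ 8.53 mV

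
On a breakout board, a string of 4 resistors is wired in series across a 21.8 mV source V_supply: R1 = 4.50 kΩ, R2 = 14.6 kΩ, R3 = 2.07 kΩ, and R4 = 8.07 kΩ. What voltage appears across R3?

V ≈ 1.54 mV

Total series resistance ΣR = 4.50 + 14.6 + 2.07 + 8.07 = 29.24 kΩ.
V = V_supply · R/ΣR = 21.8 × 0.07079 = 1.543 mV.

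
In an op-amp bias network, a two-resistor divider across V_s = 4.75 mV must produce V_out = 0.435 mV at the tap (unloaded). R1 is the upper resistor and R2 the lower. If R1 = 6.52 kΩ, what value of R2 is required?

R2 ≈ 0.657 kΩ

The divider ratio is R2/(R1+R2) = 0.435/4.75 = 0.09158.
So R2 = R1 · V_out/(V_s − V_out) = 6.52 × 0.435/(4.75 − 0.435) = 6.52 × 0.1008 = 0.6573 kΩ.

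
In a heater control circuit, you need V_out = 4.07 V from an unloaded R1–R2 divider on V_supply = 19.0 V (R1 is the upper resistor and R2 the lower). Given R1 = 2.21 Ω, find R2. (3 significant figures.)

R2 ≈ 0.602 Ω

The divider ratio is R2/(R1+R2) = 4.07/19.0 = 0.2142.
R2 = R1 · 0.2142/(1 − 0.2142) = 0.6025 Ω.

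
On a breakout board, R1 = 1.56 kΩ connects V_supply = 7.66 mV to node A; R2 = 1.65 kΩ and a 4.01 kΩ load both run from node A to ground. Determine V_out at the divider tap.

First combine the lower leg with the load: R2 ‖ R_L = 1.169 kΩ.
Then V_out = V_supply · R2'/(R1 + R2') = 7.66 × 1.169/2.729 = 3.281 mV.
(Unloaded it would be 3.94 mV; the load pulls it down.)

V_out ≈ 3.28 mV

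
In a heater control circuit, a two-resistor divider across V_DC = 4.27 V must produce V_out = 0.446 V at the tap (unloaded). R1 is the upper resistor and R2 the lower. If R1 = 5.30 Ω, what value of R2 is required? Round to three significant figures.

Required fraction k = V_out/V_DC = 0.1044.
Rearranging, R2 = R1·k/(1−k) = 5.30 × 0.1166 = 0.6181 Ω.

R2 ≈ 0.618 Ω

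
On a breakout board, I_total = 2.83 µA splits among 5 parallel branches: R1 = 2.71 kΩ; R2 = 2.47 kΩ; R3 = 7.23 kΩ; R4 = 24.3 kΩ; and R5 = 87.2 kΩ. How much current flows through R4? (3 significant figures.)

ΣG = 1/2.71 + 1/2.47 + 1/7.23 + 1/24.3 + 1/87.2 = 0.9648.
Current divider: I(R4) = I_total · G_k/ΣG = 2.83 × (0.04115/0.9648) = 2.83 × 0.04265 = 0.1207 µA.

I ≈ 0.121 µA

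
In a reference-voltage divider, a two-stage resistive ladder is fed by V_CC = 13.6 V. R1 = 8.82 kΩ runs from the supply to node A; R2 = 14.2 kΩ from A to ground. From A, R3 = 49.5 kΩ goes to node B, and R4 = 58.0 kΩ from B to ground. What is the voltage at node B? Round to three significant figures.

Looking into the second stage from A: R3 + R4 = 107.5 kΩ appears in parallel with R2.
R2 ‖ (R3+R4) = 12.54 kΩ.
So V_A = 13.6 × 0.5871 = 7.985 V.
V_B = V_A × 0.5395 = 4.308 V.

V_B ≈ 4.31 V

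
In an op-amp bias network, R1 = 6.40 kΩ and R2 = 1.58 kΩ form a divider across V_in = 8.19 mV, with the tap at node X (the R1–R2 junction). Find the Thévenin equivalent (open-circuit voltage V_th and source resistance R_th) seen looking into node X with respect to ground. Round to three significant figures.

V_th ≈ 1.62 mV, R_th ≈ 1.27 kΩ

Open-circuit (no load on X): V_th = V_in · R2/(R1 + R2) = 8.19 × 1.58/(6.400 + 1.58) = 1.622 mV.
Looking into X with the source shorted: R_th = R1·R2/(R1+R2) = 6.400 × 1.58/7.980 = 1.267 kΩ.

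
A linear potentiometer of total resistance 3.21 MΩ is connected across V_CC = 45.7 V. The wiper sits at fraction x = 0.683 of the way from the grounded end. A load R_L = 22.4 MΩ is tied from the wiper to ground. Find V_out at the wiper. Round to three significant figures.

V_out ≈ 30.3 V

The pot divides into 1.018 MΩ above the wiper and 2.192 MΩ below.
(x·R_p) ‖ R_L = 1.997 MΩ.
Then V_out = V_CC · 1.997/(1.018 + 1.997) = 30.27 V.
(Unloaded: V_out = x·V_CC = 31.2 V.)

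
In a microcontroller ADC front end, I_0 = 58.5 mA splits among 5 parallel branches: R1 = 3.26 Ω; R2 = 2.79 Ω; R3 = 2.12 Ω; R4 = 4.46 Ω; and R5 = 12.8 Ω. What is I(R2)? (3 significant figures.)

I ≈ 14.6 mA

Total conductance ΣG = 1/3.26 + 1/2.79 + 1/2.12 + 1/4.46 + 1/12.8 = 1.439 (units of 1/Ω).
By the current-divider rule, I = I_0 · G_k/ΣG = 58.5 × 0.2490 = 14.57 mA.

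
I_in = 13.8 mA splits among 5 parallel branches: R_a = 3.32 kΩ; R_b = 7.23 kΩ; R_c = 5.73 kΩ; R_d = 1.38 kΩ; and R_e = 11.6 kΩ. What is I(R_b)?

ΣG = 1/3.32 + 1/7.23 + 1/5.73 + 1/1.38 + 1/11.6 = 1.425.
R_b takes the fraction G_k/ΣG = 0.1383/1.425 = 0.09707, so I = 13.8 × 0.09707 = 1.340 mA.

I ≈ 1.34 mA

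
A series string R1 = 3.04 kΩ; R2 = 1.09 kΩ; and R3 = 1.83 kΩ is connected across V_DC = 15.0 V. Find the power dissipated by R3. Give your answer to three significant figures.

ΣR = 5.960 kΩ → I = 15.0/5.960 = 2.517 mA.
P = I²R = 6.334 × 1.83 = 11.59 mW.

P ≈ 11.6 mW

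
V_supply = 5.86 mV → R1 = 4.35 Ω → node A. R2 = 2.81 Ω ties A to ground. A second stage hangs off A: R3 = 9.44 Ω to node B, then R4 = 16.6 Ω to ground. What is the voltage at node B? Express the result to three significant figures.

Looking into the second stage from A: R3 + R4 = 26.04 Ω appears in parallel with R2.
Effective lower resistance at A: R2 ‖ 26.04 = 2.536 Ω.
V_A = 5.86 × 2.536/(4.35 + 2.536) = 2.158 mV.
V_B = V_A × 0.6375 = 1.376 mV.

V_B ≈ 1.38 mV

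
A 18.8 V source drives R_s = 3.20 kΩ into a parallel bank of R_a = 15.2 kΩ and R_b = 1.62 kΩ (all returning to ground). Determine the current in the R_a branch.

I ≈ 0.388 mA

Equivalent of the parallel group: R_p = 1.464 kΩ.
V_A = 18.8 × 1.464/4.664 = 5.901 V.
I(R_a) = V_A / R_a = 5.901/15.2 = 0.3882 mA.
(Equivalently: I_total = 4.031 mA, then current-divider fraction G_k/ΣG = 0.09631.)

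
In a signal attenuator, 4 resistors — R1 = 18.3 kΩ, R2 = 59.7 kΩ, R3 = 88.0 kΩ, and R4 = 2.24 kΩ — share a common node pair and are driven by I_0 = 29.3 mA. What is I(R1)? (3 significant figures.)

I ≈ 3.03 mA

ΣG = 1/18.3 + 1/59.7 + 1/88.0 + 1/2.24 = 0.5292.
By the current-divider rule, I = I_0 · G_k/ΣG = 29.3 × 0.1033 = 3.026 mA.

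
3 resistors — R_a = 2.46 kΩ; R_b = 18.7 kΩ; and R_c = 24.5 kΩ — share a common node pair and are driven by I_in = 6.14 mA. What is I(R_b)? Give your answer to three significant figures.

ΣG = 1/2.46 + 1/18.7 + 1/24.5 = 0.5008.
By the current-divider rule, I = I_in · G_k/ΣG = 6.14 × 0.1068 = 0.6556 mA.

I ≈ 0.656 mA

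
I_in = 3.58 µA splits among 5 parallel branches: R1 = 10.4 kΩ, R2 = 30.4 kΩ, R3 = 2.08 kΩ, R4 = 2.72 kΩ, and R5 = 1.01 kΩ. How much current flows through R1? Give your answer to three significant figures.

I ≈ 0.175 µA

Conductances: ΣG = 1/10.4 + 1/30.4 + 1/2.08 + 1/2.72 + 1/1.01 = 1.968 (1/kΩ).
Current divider: I(R1) = I_in · G_k/ΣG = 3.58 × (0.09615/1.968) = 3.58 × 0.04887 = 0.1750 µA.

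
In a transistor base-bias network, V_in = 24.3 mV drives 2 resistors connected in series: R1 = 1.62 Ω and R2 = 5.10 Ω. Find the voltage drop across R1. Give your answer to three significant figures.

Total series resistance ΣR = 1.62 + 5.10 = 6.720 Ω.
Voltage divider: V = V_in · (1.620 / 6.720) = 24.3 × 0.2411 = 5.858 mV.

V ≈ 5.86 mV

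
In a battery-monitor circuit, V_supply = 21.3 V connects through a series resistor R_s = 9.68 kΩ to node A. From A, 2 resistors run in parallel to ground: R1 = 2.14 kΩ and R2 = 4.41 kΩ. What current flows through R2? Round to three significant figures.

I ≈ 0.626 mA

Equivalent of the parallel group: R_p = 1.441 kΩ.
V_A = 21.3 × 1.441/11.12 = 2.760 V.
Branch current I = V_A/R2 = 2.760/4.41 = 0.6258 mA.
(Check via current divider: I_total = 1.915 mA; share G_k/ΣG = 0.3267 → same result.)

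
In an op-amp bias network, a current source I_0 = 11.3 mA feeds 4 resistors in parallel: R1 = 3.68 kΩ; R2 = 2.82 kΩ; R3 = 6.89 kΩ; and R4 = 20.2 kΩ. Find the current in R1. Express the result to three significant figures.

I ≈ 3.74 mA

Conductances: ΣG = 1/3.68 + 1/2.82 + 1/6.89 + 1/20.2 = 0.8210 (1/kΩ).
Current divider: I(R1) = I_0 · G_k/ΣG = 11.3 × (0.2717/0.8210) = 11.3 × 0.3310 = 3.740 mA.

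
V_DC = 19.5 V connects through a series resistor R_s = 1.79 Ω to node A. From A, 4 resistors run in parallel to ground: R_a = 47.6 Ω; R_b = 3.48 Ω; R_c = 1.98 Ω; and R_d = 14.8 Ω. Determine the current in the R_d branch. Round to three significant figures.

I ≈ 0.511 A

Combine the parallel branches: R_p = (1/47.6 + 1/3.48 + 1/1.98 + 1/14.8)⁻¹ = 1.135 Ω.
V_A = 19.5 × 1.135/2.925 = 7.567 V.
I(R_d) = V_A / R_d = 7.567/14.8 = 0.5113 A.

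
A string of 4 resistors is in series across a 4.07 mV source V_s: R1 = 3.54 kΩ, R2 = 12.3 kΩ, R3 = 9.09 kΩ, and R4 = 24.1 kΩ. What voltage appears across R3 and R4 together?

V ≈ 2.76 mV

ΣR = 3.54 + 12.3 + 9.09 + 24.1 = 49.03 kΩ.
R_{R3..R4} = 9.09 + 24.1 = 33.19 kΩ.
Voltage divider: V = V_s · (33.19 / 49.03) = 4.07 × 0.6769 = 2.755 mV.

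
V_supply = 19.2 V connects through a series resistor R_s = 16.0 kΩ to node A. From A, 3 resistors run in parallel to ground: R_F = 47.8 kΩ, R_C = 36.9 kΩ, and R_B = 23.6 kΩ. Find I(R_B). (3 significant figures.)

Combine the parallel branches: R_p = (1/47.8 + 1/36.9 + 1/23.6)⁻¹ = 11.06 kΩ.
V_A = 19.2 × 11.06/27.06 = 7.849 V.
I(R_B) = V_A / R_B = 7.849/23.6 = 0.3326 mA.

I ≈ 0.333 mA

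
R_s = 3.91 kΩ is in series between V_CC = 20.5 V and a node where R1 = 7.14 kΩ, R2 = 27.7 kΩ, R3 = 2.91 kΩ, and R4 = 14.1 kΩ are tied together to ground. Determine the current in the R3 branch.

Equivalent of the parallel group: R_p = 1.693 kΩ.
V_A = 20.5 × 1.693/5.603 = 6.194 V.
I(R3) = V_A / R3 = 6.194/2.91 = 2.128 mA.

I ≈ 2.13 mA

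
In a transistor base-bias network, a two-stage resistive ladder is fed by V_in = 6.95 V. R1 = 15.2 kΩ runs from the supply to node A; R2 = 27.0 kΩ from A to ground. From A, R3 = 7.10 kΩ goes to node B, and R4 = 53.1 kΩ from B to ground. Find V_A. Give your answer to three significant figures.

V_A ≈ 3.83 V

Node A sees R2 in parallel with the series input of stage 2, R3 + R4 = 60.20 kΩ.
Effective lower resistance at A: R2 ‖ 60.20 = 18.64 kΩ.
V_A = 6.95 × 18.64/(15.2 + 18.64) = 3.828 V.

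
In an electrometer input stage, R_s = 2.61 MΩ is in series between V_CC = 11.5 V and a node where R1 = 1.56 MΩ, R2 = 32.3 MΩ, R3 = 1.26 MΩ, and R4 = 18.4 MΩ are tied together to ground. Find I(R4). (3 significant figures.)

Combine the parallel branches: R_p = (1/1.56 + 1/32.3 + 1/1.26 + 1/18.4)⁻¹ = 0.6579 MΩ.
V_A = 11.5 × 0.6579/3.268 = 2.315 V.
I(R4) = V_A / R4 = 2.315/18.4 = 0.1258 µA.

I ≈ 0.126 µA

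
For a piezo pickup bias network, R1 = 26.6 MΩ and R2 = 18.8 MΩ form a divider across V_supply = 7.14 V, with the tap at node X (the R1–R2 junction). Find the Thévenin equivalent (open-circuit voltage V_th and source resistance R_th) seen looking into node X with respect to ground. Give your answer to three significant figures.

Open-circuit (no load on X): V_th = V_supply · R2/(R1 + R2) = 7.14 × 18.8/(26.60 + 18.8) = 2.957 V.
Looking into X with the source shorted: R_th = R1·R2/(R1+R2) = 26.60 × 18.8/45.40 = 11.01 MΩ.

V_th ≈ 2.96 V, R_th ≈ 11.0 MΩ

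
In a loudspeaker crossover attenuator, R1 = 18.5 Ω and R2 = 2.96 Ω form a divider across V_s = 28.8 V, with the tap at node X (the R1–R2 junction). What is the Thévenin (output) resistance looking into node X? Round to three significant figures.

R_th ≈ 2.55 Ω

With V_s suppressed (replaced by a short), R_th = R1 ‖ R2 = (18.50 × 2.96)/(18.50 + 2.96) = 2.552 Ω.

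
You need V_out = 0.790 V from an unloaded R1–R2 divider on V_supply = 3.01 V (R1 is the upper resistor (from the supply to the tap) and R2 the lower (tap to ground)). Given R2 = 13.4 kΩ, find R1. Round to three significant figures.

The divider ratio is R2/(R1+R2) = 0.790/3.01 = 0.2625.
R1 = R2·(1/k − 1) = 13.4 × 2.810 = 37.66 kΩ.

R1 ≈ 37.7 kΩ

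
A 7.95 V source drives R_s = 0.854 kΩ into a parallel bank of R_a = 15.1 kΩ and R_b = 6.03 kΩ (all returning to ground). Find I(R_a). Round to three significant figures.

Parallel bank: R_p = 1/(1/15.1 + 1/6.03) = 4.309 kΩ.
V_A by voltage divider: V_A = 7.95 × 4.309/(0.854 + 4.309) = 6.635 V.
I(R_a) = V_A / R_a = 6.635/15.1 = 0.4394 mA.
(Equivalently: I_total = 1.540 mA, then current-divider fraction G_k/ΣG = 0.2854.)

I ≈ 0.439 mA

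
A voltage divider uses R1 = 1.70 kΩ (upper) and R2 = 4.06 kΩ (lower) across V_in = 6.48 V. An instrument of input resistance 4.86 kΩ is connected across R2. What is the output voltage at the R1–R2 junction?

V_out ≈ 3.66 V

R2 ‖ R_L = (4.06 × 4.86)/(4.06 + 4.86) = 2.212 kΩ.
Then V_out = V_in · R2'/(R1 + R2') = 6.48 × 2.212/3.912 = 3.664 V.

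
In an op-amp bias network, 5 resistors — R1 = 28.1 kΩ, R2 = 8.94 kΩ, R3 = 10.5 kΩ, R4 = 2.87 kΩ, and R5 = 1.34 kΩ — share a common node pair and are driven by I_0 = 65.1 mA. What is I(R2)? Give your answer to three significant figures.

ΣG = 1/28.1 + 1/8.94 + 1/10.5 + 1/2.87 + 1/1.34 = 1.337.
R2 takes the fraction G_k/ΣG = 0.1119/1.337 = 0.08364, so I = 65.1 × 0.08364 = 5.445 mA.

I ≈ 5.44 mA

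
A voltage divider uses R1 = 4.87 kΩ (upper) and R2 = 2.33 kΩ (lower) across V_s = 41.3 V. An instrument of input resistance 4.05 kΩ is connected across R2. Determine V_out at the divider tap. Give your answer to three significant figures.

The load sits in parallel with R2, giving an effective lower resistance R2' = R2·R_L/(R2+R_L) = 1.479 kΩ.
Voltage divider with the loaded lower leg: V_out = 41.3 × 1.479/(4.87 + 1.479) = 41.3 × 0.2330 = 9.621 V.

V_out ≈ 9.62 V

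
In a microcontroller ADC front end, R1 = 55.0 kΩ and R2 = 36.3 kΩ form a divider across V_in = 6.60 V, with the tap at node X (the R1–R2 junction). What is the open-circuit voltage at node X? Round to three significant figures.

V_th is the unloaded tap voltage: V_in · R2/(R1+R2) = 6.60 × 0.3976 = 2.624 V.

V_th ≈ 2.62 V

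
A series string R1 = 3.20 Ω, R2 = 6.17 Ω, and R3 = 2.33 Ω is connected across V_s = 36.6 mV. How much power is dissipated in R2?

P ≈ 60.4 µW

The common current is I = 36.6/11.70 = 3.128 mA.
P(R2) = I²·R2 = (3.128)² × 6.17 = 60.38 µW.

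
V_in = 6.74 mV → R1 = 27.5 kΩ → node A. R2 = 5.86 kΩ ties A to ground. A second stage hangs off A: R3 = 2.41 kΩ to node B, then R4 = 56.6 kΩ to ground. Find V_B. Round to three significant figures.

V_B ≈ 1.05 mV

Looking into the second stage from A: R3 + R4 = 59.01 kΩ appears in parallel with R2.
R2 ‖ (R3+R4) = 5.331 kΩ.
So V_A = 6.74 × 0.1624 = 1.094 mV.
V_B = V_A × 0.9592 = 1.050 mV.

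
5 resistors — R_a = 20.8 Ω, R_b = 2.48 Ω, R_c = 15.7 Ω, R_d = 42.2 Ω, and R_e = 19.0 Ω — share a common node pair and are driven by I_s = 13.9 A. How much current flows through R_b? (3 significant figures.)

Conductances: ΣG = 1/20.8 + 1/2.48 + 1/15.7 + 1/42.2 + 1/19.0 = 0.5913 (1/Ω).
Current divider: I(R_b) = I_s · G_k/ΣG = 13.9 × (0.4032/0.5913) = 13.9 × 0.6819 = 9.478 A.

I ≈ 9.48 A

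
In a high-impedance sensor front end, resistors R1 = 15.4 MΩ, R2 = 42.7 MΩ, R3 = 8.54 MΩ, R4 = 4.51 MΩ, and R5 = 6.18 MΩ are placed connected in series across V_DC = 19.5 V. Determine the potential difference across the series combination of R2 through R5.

V ≈ 15.6 V

Total series resistance ΣR = 15.4 + 42.7 + 8.54 + 4.51 + 6.18 = 77.33 MΩ.
R_{R2..R5} = 42.7 + 8.54 + 4.51 + 6.18 = 61.93 MΩ.
By the voltage-divider rule, V = 19.5 × 61.93/77.33 = 15.62 V.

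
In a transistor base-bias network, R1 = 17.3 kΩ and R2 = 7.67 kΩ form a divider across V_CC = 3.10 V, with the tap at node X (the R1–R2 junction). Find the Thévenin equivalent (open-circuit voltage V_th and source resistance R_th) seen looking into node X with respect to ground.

V_th ≈ 0.952 V, R_th ≈ 5.31 kΩ

V_th is the unloaded tap voltage: V_CC · R2/(R1+R2) = 3.10 × 0.3072 = 0.9522 V.
With V_CC suppressed (replaced by a short), R_th = R1 ‖ R2 = (17.30 × 7.67)/(17.30 + 7.67) = 5.314 kΩ.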